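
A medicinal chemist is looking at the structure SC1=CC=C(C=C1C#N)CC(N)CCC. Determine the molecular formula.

Walk through each heavy atom and fill implicit hydrogens from standard valence (C 4, N 3, O 2, S 2, halogen 1):
  atom 1: S, bond orders sum to 1 (valence 2) → 1 H
  atom 2: C, bond orders sum to 4 (valence 4) → 0 H
  atom 3: C, bond orders sum to 3 (valence 4) → 1 H
  atom 4: C, bond orders sum to 3 (valence 4) → 1 H
  atom 5: C, bond orders sum to 4 (valence 4) → 0 H
  atom 6: C, bond orders sum to 3 (valence 4) → 1 H
  atom 7: C, bond orders sum to 4 (valence 4) → 0 H
  atom 8: C, bond orders sum to 4 (valence 4) → 0 H
  atom 9: N, bond orders sum to 3 (valence 3) → 0 H
  atom 10: C, bond orders sum to 2 (valence 4) → 2 H
  atom 11: C, bond orders sum to 3 (valence 4) → 1 H
  atom 12: N, bond orders sum to 1 (valence 3) → 2 H
  atom 13: C, bond orders sum to 2 (valence 4) → 2 H
  atom 14: C, bond orders sum to 2 (valence 4) → 2 H
  atom 15: C, bond orders sum to 1 (valence 4) → 3 H
Totals → C:12, H:16, N:2, S:1.
In Hill order: C12H16N2S.

C12H16N2S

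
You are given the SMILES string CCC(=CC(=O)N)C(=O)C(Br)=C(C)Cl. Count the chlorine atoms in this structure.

1

Scan the SMILES for Cl atoms (remember two-letter symbols like Cl and Br are single atoms).
Chlorine count: 1.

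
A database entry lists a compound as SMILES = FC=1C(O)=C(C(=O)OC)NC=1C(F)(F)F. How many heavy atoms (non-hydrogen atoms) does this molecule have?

15

Every atom symbol written in the SMILES (organic subset) is one heavy atom; implicit H are not written.
Heavy atoms by element → C:7, F:4, N:1, O:3.
Total: 15.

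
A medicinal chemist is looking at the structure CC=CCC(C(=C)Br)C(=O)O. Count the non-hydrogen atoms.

11

Every atom symbol written in the SMILES (organic subset) is one heavy atom; implicit H are not written.
Heavy atoms by element → Br:1, C:8, O:2.
Total: 11.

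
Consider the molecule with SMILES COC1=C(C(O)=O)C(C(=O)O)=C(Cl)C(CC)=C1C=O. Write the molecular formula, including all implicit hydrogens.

C12H11ClO6

Walk through each heavy atom and fill implicit hydrogens from standard valence (C 4, N 3, O 2, S 2, halogen 1):
  atom 1: C, bond orders sum to 1 (valence 4) → 3 H
  atom 2: O, bond orders sum to 2 (valence 2) → 0 H
  atom 3: C, bond orders sum to 4 (valence 4) → 0 H
  atom 4: C, bond orders sum to 4 (valence 4) → 0 H
  atom 5: C, bond orders sum to 4 (valence 4) → 0 H
  atom 6: O, bond orders sum to 1 (valence 2) → 1 H
  atom 7: O, bond orders sum to 2 (valence 2) → 0 H
  atom 8: C, bond orders sum to 4 (valence 4) → 0 H
  atom 9: C, bond orders sum to 4 (valence 4) → 0 H
  atom 10: O, bond orders sum to 2 (valence 2) → 0 H
  atom 11: O, bond orders sum to 1 (valence 2) → 1 H
  atom 12: C, bond orders sum to 4 (valence 4) → 0 H
  atom 13: Cl (halogen, monovalent) → 0 H
  atom 14: C, bond orders sum to 4 (valence 4) → 0 H
  atom 15: C, bond orders sum to 2 (valence 4) → 2 H
  atom 16: C, bond orders sum to 1 (valence 4) → 3 H
  atom 17: C, bond orders sum to 4 (valence 4) → 0 H
  atom 18: C, bond orders sum to 3 (valence 4) → 1 H
  atom 19: O, bond orders sum to 2 (valence 2) → 0 H
Totals → C:12, H:11, Cl:1, O:6.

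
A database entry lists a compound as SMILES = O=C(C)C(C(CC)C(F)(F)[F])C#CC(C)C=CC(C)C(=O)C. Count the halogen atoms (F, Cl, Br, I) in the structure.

3

Halogen atoms appear at heavy-atom positions 9, 10, 11 (3×F).
Other groups present: 1 alkene, 1 alkyne, 2 ketone.
Halogen count: 3.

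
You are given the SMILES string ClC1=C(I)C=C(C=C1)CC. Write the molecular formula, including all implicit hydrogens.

C8H8ClI

Walk through each heavy atom and fill implicit hydrogens from standard valence (C 4, N 3, O 2, S 2, halogen 1):
  atom 1: Cl (halogen, monovalent) → 0 H
  atom 2: C, bond orders sum to 4 (valence 4) → 0 H
  atom 3: C, bond orders sum to 4 (valence 4) → 0 H
  atom 4: I (halogen, monovalent) → 0 H
  atom 5: C, bond orders sum to 3 (valence 4) → 1 H
  atom 6: C, bond orders sum to 4 (valence 4) → 0 H
  atom 7: C, bond orders sum to 3 (valence 4) → 1 H
  atom 8: C, bond orders sum to 3 (valence 4) → 1 H
  atom 9: C, bond orders sum to 2 (valence 4) → 2 H
  atom 10: C, bond orders sum to 1 (valence 4) → 3 H
Totals → C:8, H:8, Cl:1, I:1.
In Hill order: C8H8ClI.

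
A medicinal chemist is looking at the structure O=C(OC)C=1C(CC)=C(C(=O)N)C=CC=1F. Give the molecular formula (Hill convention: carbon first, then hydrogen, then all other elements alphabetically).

Walk through each heavy atom and fill implicit hydrogens from standard valence (C 4, N 3, O 2, S 2, halogen 1):
  atom 1: O, bond orders sum to 2 (valence 2) → 0 H
  atom 2: C, bond orders sum to 4 (valence 4) → 0 H
  atom 3: O, bond orders sum to 2 (valence 2) → 0 H
  atom 4: C, bond orders sum to 1 (valence 4) → 3 H
  atom 5: C, bond orders sum to 4 (valence 4) → 0 H
  atom 6: C, bond orders sum to 4 (valence 4) → 0 H
  atom 7: C, bond orders sum to 2 (valence 4) → 2 H
  atom 8: C, bond orders sum to 1 (valence 4) → 3 H
  atom 9: C, bond orders sum to 4 (valence 4) → 0 H
  atom 10: C, bond orders sum to 4 (valence 4) → 0 H
  atom 11: O, bond orders sum to 2 (valence 2) → 0 H
  atom 12: N, bond orders sum to 1 (valence 3) → 2 H
  atom 13: C, bond orders sum to 3 (valence 4) → 1 H
  atom 14: C, bond orders sum to 3 (valence 4) → 1 H
  atom 15: C, bond orders sum to 4 (valence 4) → 0 H
  atom 16: F (halogen, monovalent) → 0 H
Totals → C:11, H:12, F:1, N:1, O:3.
In Hill order: C11H12FNO3.

C11H12FNO3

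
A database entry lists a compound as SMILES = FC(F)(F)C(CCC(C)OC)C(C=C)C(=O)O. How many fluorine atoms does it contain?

3

Scan the SMILES for F atoms (remember two-letter symbols like Cl and Br are single atoms).
Fluorine count: 3.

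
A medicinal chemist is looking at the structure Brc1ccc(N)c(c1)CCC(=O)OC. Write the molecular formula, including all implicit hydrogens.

Walk through each heavy atom and fill implicit hydrogens from standard valence (C 4, N 3, O 2, S 2, halogen 1); for lowercase aromatic atoms, an aromatic c carries 1 H when it has two neighbours and 0 H with three, and aromatic n carries 0 H:
  atom 1: Br (halogen, monovalent) → 0 H
  atom 2: aromatic c, 3 neighbours → 0 H
  atom 3: aromatic c, 2 neighbours → 1 H
  atom 4: aromatic c, 2 neighbours → 1 H
  atom 5: aromatic c, 3 neighbours → 0 H
  atom 6: N, bond orders sum to 1 (valence 3) → 2 H
  atom 7: aromatic c, 3 neighbours → 0 H
  atom 8: aromatic c, 2 neighbours → 1 H
  atom 9: C, bond orders sum to 2 (valence 4) → 2 H
  atom 10: C, bond orders sum to 2 (valence 4) → 2 H
  atom 11: C, bond orders sum to 4 (valence 4) → 0 H
  atom 12: O, bond orders sum to 2 (valence 2) → 0 H
  atom 13: O, bond orders sum to 2 (valence 2) → 0 H
  atom 14: C, bond orders sum to 1 (valence 4) → 3 H
Totals → C:10, H:12, Br:1, N:1, O:2.

C10H12BrNO2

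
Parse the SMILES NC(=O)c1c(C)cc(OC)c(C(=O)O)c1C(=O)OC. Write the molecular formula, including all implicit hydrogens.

Walk through each heavy atom and fill implicit hydrogens from standard valence (C 4, N 3, O 2, S 2, halogen 1); for lowercase aromatic atoms, an aromatic c carries 1 H when it has two neighbours and 0 H with three, and aromatic n carries 0 H:
  atom 1: N, bond orders sum to 1 (valence 3) → 2 H
  atom 2: C, bond orders sum to 4 (valence 4) → 0 H
  atom 3: O, bond orders sum to 2 (valence 2) → 0 H
  atom 4: aromatic c, 3 neighbours → 0 H
  atom 5: aromatic c, 3 neighbours → 0 H
  atom 6: C, bond orders sum to 1 (valence 4) → 3 H
  atom 7: aromatic c, 2 neighbours → 1 H
  atom 8: aromatic c, 3 neighbours → 0 H
  atom 9: O, bond orders sum to 2 (valence 2) → 0 H
  atom 10: C, bond orders sum to 1 (valence 4) → 3 H
  atom 11: aromatic c, 3 neighbours → 0 H
  atom 12: C, bond orders sum to 4 (valence 4) → 0 H
  atom 13: O, bond orders sum to 2 (valence 2) → 0 H
  atom 14: O, bond orders sum to 1 (valence 2) → 1 H
  atom 15: aromatic c, 3 neighbours → 0 H
  atom 16: C, bond orders sum to 4 (valence 4) → 0 H
  atom 17: O, bond orders sum to 2 (valence 2) → 0 H
  atom 18: O, bond orders sum to 2 (valence 2) → 0 H
  atom 19: C, bond orders sum to 1 (valence 4) → 3 H
Totals → C:12, H:13, N:1, O:6.

C12H13NO6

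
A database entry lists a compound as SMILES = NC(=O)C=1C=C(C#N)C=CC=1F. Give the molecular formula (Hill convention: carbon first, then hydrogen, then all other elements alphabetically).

Walk through each heavy atom and fill implicit hydrogens from standard valence (C 4, N 3, O 2, S 2, halogen 1):
  atom 1: N, bond orders sum to 1 (valence 3) → 2 H
  atom 2: C, bond orders sum to 4 (valence 4) → 0 H
  atom 3: O, bond orders sum to 2 (valence 2) → 0 H
  atom 4: C, bond orders sum to 4 (valence 4) → 0 H
  atom 5: C, bond orders sum to 3 (valence 4) → 1 H
  atom 6: C, bond orders sum to 4 (valence 4) → 0 H
  atom 7: C, bond orders sum to 4 (valence 4) → 0 H
  atom 8: N, bond orders sum to 3 (valence 3) → 0 H
  atom 9: C, bond orders sum to 3 (valence 4) → 1 H
  atom 10: C, bond orders sum to 3 (valence 4) → 1 H
  atom 11: C, bond orders sum to 4 (valence 4) → 0 H
  atom 12: F (halogen, monovalent) → 0 H
Totals → C:8, H:5, F:1, N:2, O:1.

C8H5FN2O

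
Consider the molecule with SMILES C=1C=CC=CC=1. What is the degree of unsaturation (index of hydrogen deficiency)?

Degree of unsaturation = (number of rings) + (number of π bonds).
Ring closures in the SMILES: 1.
π bonds: 3 double bonds (each 1 DoU) → 3 DoU from unsaturation.
Total DoU = 1 + 3 = 4.

4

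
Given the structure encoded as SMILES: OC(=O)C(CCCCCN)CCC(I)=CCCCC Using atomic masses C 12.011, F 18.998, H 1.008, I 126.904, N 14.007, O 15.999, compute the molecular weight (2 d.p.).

381.30 g/mol

First, the molecular formula is C15H28INO2 (counting implicit H from valence).
  C: 15 × 12.011 = 180.165
  H: 28 × 1.008 = 28.224
  I: 1 × 126.904 = 126.904
  N: 1 × 14.007 = 14.007
  O: 2 × 15.999 = 31.998
Sum: 15×12.011 + 28×1.008 + 1×126.904 + 1×14.007 + 2×15.999 = 381.298 → 381.30 g/mol.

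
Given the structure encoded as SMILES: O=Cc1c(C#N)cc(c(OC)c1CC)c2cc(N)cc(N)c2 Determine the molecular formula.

Walk through each heavy atom and fill implicit hydrogens from standard valence (C 4, N 3, O 2, S 2, halogen 1); for lowercase aromatic atoms, an aromatic c carries 1 H when it has two neighbours and 0 H with three, and aromatic n carries 0 H:
  atom 1: O, bond orders sum to 2 (valence 2) → 0 H
  atom 2: C, bond orders sum to 3 (valence 4) → 1 H
  atom 3: aromatic c, 3 neighbours → 0 H
  atom 4: aromatic c, 3 neighbours → 0 H
  atom 5: C, bond orders sum to 4 (valence 4) → 0 H
  atom 6: N, bond orders sum to 3 (valence 3) → 0 H
  atom 7: aromatic c, 2 neighbours → 1 H
  atom 8: aromatic c, 3 neighbours → 0 H
  atom 9: aromatic c, 3 neighbours → 0 H
  atom 10: O, bond orders sum to 2 (valence 2) → 0 H
  atom 11: C, bond orders sum to 1 (valence 4) → 3 H
  atom 12: aromatic c, 3 neighbours → 0 H
  atom 13: C, bond orders sum to 2 (valence 4) → 2 H
  atom 14: C, bond orders sum to 1 (valence 4) → 3 H
  atom 15: aromatic c, 3 neighbours → 0 H
  atom 16: aromatic c, 2 neighbours → 1 H
  atom 17: aromatic c, 3 neighbours → 0 H
  atom 18: N, bond orders sum to 1 (valence 3) → 2 H
  atom 19: aromatic c, 2 neighbours → 1 H
  atom 20: aromatic c, 3 neighbours → 0 H
  atom 21: N, bond orders sum to 1 (valence 3) → 2 H
  atom 22: aromatic c, 2 neighbours → 1 H
Totals → C:17, H:17, N:3, O:2.
In Hill order: C17H17N3O2.

C17H17N3O2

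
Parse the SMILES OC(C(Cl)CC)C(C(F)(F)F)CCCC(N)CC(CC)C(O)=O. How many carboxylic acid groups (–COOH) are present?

1

The carboxylic acid motif appears at heavy-atom position 21 in the SMILES.
Other groups present: 1 hydroxyl, 1 primary amine.
Carboxylic acid count: 1.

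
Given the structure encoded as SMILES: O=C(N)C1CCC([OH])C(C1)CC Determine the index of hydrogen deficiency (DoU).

2

Degree of unsaturation = (number of rings) + (number of π bonds).
Ring closures in the SMILES: 1.
π bonds: 1 double bond (each 1 DoU) → 1 DoU from unsaturation.
Total DoU = 1 + 1 = 2.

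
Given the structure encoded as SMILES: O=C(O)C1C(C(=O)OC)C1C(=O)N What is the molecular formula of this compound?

Walk through each heavy atom and fill implicit hydrogens from standard valence (C 4, N 3, O 2, S 2, halogen 1):
  atom 1: O, bond orders sum to 2 (valence 2) → 0 H
  atom 2: C, bond orders sum to 4 (valence 4) → 0 H
  atom 3: O, bond orders sum to 1 (valence 2) → 1 H
  atom 4: C, bond orders sum to 3 (valence 4) → 1 H
  atom 5: C, bond orders sum to 3 (valence 4) → 1 H
  atom 6: C, bond orders sum to 4 (valence 4) → 0 H
  atom 7: O, bond orders sum to 2 (valence 2) → 0 H
  atom 8: O, bond orders sum to 2 (valence 2) → 0 H
  atom 9: C, bond orders sum to 1 (valence 4) → 3 H
  atom 10: C, bond orders sum to 3 (valence 4) → 1 H
  atom 11: C, bond orders sum to 4 (valence 4) → 0 H
  atom 12: O, bond orders sum to 2 (valence 2) → 0 H
  atom 13: N, bond orders sum to 1 (valence 3) → 2 H
Totals → C:7, H:9, N:1, O:5.
In Hill order: C7H9NO5.

C7H9NO5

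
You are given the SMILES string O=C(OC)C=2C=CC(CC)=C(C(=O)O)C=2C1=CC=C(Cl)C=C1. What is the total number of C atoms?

17

Count every carbon token in the SMILES (each C, including those in ring-closure positions and inside branches).
Carbon count: 17.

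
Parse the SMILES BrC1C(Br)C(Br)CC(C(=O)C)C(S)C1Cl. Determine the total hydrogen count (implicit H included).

12

Walk through each heavy atom and fill implicit hydrogens from standard valence (C 4, N 3, O 2, S 2, halogen 1):
  atom 1: Br (halogen, monovalent) → 0 H
  atom 2: C, bond orders sum to 3 (valence 4) → 1 H
  atom 3: C, bond orders sum to 3 (valence 4) → 1 H
  atom 4: Br (halogen, monovalent) → 0 H
  atom 5: C, bond orders sum to 3 (valence 4) → 1 H
  atom 6: Br (halogen, monovalent) → 0 H
  atom 7: C, bond orders sum to 2 (valence 4) → 2 H
  atom 8: C, bond orders sum to 3 (valence 4) → 1 H
  atom 9: C, bond orders sum to 4 (valence 4) → 0 H
  atom 10: O, bond orders sum to 2 (valence 2) → 0 H
  atom 11: C, bond orders sum to 1 (valence 4) → 3 H
  atom 12: C, bond orders sum to 3 (valence 4) → 1 H
  atom 13: S, bond orders sum to 1 (valence 2) → 1 H
  atom 14: C, bond orders sum to 3 (valence 4) → 1 H
  atom 15: Cl (halogen, monovalent) → 0 H
Total hydrogens: 12.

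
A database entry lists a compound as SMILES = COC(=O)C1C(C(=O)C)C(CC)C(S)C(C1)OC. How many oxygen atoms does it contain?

Scan the SMILES for O atoms (remember two-letter symbols like Cl and Br are single atoms).
Oxygen count: 4.

4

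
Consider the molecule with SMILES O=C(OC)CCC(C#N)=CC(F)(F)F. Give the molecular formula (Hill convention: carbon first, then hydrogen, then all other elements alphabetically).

C8H8F3NO2

Walk through each heavy atom and fill implicit hydrogens from standard valence (C 4, N 3, O 2, S 2, halogen 1):
  atom 1: O, bond orders sum to 2 (valence 2) → 0 H
  atom 2: C, bond orders sum to 4 (valence 4) → 0 H
  atom 3: O, bond orders sum to 2 (valence 2) → 0 H
  atom 4: C, bond orders sum to 1 (valence 4) → 3 H
  atom 5: C, bond orders sum to 2 (valence 4) → 2 H
  atom 6: C, bond orders sum to 2 (valence 4) → 2 H
  atom 7: C, bond orders sum to 4 (valence 4) → 0 H
  atom 8: C, bond orders sum to 4 (valence 4) → 0 H
  atom 9: N, bond orders sum to 3 (valence 3) → 0 H
  atom 10: C, bond orders sum to 3 (valence 4) → 1 H
  atom 11: C, bond orders sum to 4 (valence 4) → 0 H
  atom 12: F (halogen, monovalent) → 0 H
  atom 13: F (halogen, monovalent) → 0 H
  atom 14: F (halogen, monovalent) → 0 H
Totals → C:8, H:8, F:3, N:1, O:2.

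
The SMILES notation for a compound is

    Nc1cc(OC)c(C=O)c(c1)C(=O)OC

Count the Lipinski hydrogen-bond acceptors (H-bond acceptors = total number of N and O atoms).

5

N atoms: 1; O atoms: 4.
Lipinski HBA = 1 + 4 = 5.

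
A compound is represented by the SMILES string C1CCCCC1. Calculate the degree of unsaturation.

Degree of unsaturation = (number of rings) + (number of π bonds).
Ring closures in the SMILES: 1.
π bonds: none → 0 DoU from unsaturation.
Total DoU = 1 + 0 = 1.

1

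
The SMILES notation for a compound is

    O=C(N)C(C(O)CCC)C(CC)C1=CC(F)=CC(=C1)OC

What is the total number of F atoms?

1

Scan the SMILES for F atoms (remember two-letter symbols like Cl and Br are single atoms).
Fluorine count: 1.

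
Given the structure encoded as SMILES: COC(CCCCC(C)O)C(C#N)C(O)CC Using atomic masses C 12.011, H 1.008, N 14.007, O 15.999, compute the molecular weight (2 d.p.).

243.35 g/mol

First, the molecular formula is C13H25NO3 (counting implicit H from valence).
  C: 13 × 12.011 = 156.143
  H: 25 × 1.008 = 25.200
  N: 1 × 14.007 = 14.007
  O: 3 × 15.999 = 47.997
Sum: 13×12.011 + 25×1.008 + 1×14.007 + 3×15.999 = 243.347 → 243.35 g/mol.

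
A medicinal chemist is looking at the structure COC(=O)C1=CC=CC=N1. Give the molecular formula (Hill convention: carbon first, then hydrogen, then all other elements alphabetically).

Walk through each heavy atom and fill implicit hydrogens from standard valence (C 4, N 3, O 2, S 2, halogen 1):
  atom 1: C, bond orders sum to 1 (valence 4) → 3 H
  atom 2: O, bond orders sum to 2 (valence 2) → 0 H
  atom 3: C, bond orders sum to 4 (valence 4) → 0 H
  atom 4: O, bond orders sum to 2 (valence 2) → 0 H
  atom 5: C, bond orders sum to 4 (valence 4) → 0 H
  atom 6: C, bond orders sum to 3 (valence 4) → 1 H
  atom 7: C, bond orders sum to 3 (valence 4) → 1 H
  atom 8: C, bond orders sum to 3 (valence 4) → 1 H
  atom 9: C, bond orders sum to 3 (valence 4) → 1 H
  atom 10: N, bond orders sum to 3 (valence 3) → 0 H
Totals → C:7, H:7, N:1, O:2.
In Hill order: C7H7NO2.

C7H7NO2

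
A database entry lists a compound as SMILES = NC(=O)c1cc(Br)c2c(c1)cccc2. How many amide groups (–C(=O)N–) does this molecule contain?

1

The amide motif appears at heavy-atom position 2 in the SMILES.
Amide count: 1.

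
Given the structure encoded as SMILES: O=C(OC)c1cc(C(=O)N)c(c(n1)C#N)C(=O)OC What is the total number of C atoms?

Count every carbon token in the SMILES (each C, including those in ring-closure positions and inside branches).
Carbon count: 11.

11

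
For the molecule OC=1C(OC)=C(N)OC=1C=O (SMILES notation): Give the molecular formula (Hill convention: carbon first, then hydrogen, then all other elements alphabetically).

Walk through each heavy atom and fill implicit hydrogens from standard valence (C 4, N 3, O 2, S 2, halogen 1):
  atom 1: O, bond orders sum to 1 (valence 2) → 1 H
  atom 2: C, bond orders sum to 4 (valence 4) → 0 H
  atom 3: C, bond orders sum to 4 (valence 4) → 0 H
  atom 4: O, bond orders sum to 2 (valence 2) → 0 H
  atom 5: C, bond orders sum to 1 (valence 4) → 3 H
  atom 6: C, bond orders sum to 4 (valence 4) → 0 H
  atom 7: N, bond orders sum to 1 (valence 3) → 2 H
  atom 8: O, bond orders sum to 2 (valence 2) → 0 H
  atom 9: C, bond orders sum to 4 (valence 4) → 0 H
  atom 10: C, bond orders sum to 3 (valence 4) → 1 H
  atom 11: O, bond orders sum to 2 (valence 2) → 0 H
Totals → C:6, H:7, N:1, O:4.
In Hill order: C6H7NO4.

C6H7NO4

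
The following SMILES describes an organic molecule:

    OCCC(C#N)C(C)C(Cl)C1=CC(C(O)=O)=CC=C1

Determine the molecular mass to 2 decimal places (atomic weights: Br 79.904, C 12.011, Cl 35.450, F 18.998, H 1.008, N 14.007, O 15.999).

First, the molecular formula is C14H16ClNO3 (counting implicit H from valence).
  C: 14 × 12.011 = 168.154
  Cl: 1 × 35.450 = 35.450
  H: 16 × 1.008 = 16.128
  N: 1 × 14.007 = 14.007
  O: 3 × 15.999 = 47.997
Sum: 14×12.011 + 1×35.450 + 16×1.008 + 1×14.007 + 3×15.999 = 281.736 → 281.74 g/mol.

281.74 g/mol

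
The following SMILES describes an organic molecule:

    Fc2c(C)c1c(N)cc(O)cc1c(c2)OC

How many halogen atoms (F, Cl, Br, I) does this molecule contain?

Halogen atoms appear at heavy-atom position 1 (1×F).
Other groups present: 1 ether, 1 hydroxyl, 1 primary amine.
Halogen count: 1.

1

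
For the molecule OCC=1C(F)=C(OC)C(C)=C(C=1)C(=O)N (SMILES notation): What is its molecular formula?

Walk through each heavy atom and fill implicit hydrogens from standard valence (C 4, N 3, O 2, S 2, halogen 1):
  atom 1: O, bond orders sum to 1 (valence 2) → 1 H
  atom 2: C, bond orders sum to 2 (valence 4) → 2 H
  atom 3: C, bond orders sum to 4 (valence 4) → 0 H
  atom 4: C, bond orders sum to 4 (valence 4) → 0 H
  atom 5: F (halogen, monovalent) → 0 H
  atom 6: C, bond orders sum to 4 (valence 4) → 0 H
  atom 7: O, bond orders sum to 2 (valence 2) → 0 H
  atom 8: C, bond orders sum to 1 (valence 4) → 3 H
  atom 9: C, bond orders sum to 4 (valence 4) → 0 H
  atom 10: C, bond orders sum to 1 (valence 4) → 3 H
  atom 11: C, bond orders sum to 4 (valence 4) → 0 H
  atom 12: C, bond orders sum to 3 (valence 4) → 1 H
  atom 13: C, bond orders sum to 4 (valence 4) → 0 H
  atom 14: O, bond orders sum to 2 (valence 2) → 0 H
  atom 15: N, bond orders sum to 1 (valence 3) → 2 H
Totals → C:10, H:12, F:1, N:1, O:3.
In Hill order: C10H12FNO3.

C10H12FNO3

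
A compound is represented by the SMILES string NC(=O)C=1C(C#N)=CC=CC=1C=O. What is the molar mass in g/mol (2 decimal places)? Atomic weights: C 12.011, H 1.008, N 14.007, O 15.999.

First, the molecular formula is C9H6N2O2 (counting implicit H from valence).
  C: 9 × 12.011 = 108.099
  H: 6 × 1.008 = 6.048
  N: 2 × 14.007 = 28.014
  O: 2 × 15.999 = 31.998
Sum: 9×12.011 + 6×1.008 + 2×14.007 + 2×15.999 = 174.159 → 174.16 g/mol.

174.16 g/mol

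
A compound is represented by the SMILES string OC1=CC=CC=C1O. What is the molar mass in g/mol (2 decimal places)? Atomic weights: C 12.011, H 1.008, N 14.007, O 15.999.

First, the molecular formula is C6H6O2 (counting implicit H from valence).
  C: 6 × 12.011 = 72.066
  H: 6 × 1.008 = 6.048
  O: 2 × 15.999 = 31.998
Sum: 6×12.011 + 6×1.008 + 2×15.999 = 110.112 → 110.11 g/mol.

110.11 g/mol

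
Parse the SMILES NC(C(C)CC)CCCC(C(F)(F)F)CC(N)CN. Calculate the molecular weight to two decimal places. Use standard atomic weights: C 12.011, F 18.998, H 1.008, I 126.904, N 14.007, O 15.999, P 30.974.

283.38 g/mol

First, the molecular formula is C13H28F3N3 (counting implicit H from valence).
  C: 13 × 12.011 = 156.143
  F: 3 × 18.998 = 56.994
  H: 28 × 1.008 = 28.224
  N: 3 × 14.007 = 42.021
Sum: 13×12.011 + 3×18.998 + 28×1.008 + 3×14.007 = 283.382 → 283.38 g/mol.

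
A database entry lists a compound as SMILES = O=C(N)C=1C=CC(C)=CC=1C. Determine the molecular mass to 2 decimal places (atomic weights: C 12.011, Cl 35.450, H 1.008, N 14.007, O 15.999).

First, the molecular formula is C9H11NO (counting implicit H from valence).
  C: 9 × 12.011 = 108.099
  H: 11 × 1.008 = 11.088
  N: 1 × 14.007 = 14.007
  O: 1 × 15.999 = 15.999
Sum: 9×12.011 + 11×1.008 + 1×14.007 + 1×15.999 = 149.193 → 149.19 g/mol.

149.19 g/mol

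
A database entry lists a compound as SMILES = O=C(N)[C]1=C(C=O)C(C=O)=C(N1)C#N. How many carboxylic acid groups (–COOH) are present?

Scan the SMILES for the carboxylic acid motif — none present.
Groups that are present: 2 aldehyde, 1 amide, 1 nitrile.

0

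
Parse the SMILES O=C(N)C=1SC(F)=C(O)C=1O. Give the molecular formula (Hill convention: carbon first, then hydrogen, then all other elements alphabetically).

Walk through each heavy atom and fill implicit hydrogens from standard valence (C 4, N 3, O 2, S 2, halogen 1):
  atom 1: O, bond orders sum to 2 (valence 2) → 0 H
  atom 2: C, bond orders sum to 4 (valence 4) → 0 H
  atom 3: N, bond orders sum to 1 (valence 3) → 2 H
  atom 4: C, bond orders sum to 4 (valence 4) → 0 H
  atom 5: S, bond orders sum to 2 (valence 2) → 0 H
  atom 6: C, bond orders sum to 4 (valence 4) → 0 H
  atom 7: F (halogen, monovalent) → 0 H
  atom 8: C, bond orders sum to 4 (valence 4) → 0 H
  atom 9: O, bond orders sum to 1 (valence 2) → 1 H
  atom 10: C, bond orders sum to 4 (valence 4) → 0 H
  atom 11: O, bond orders sum to 1 (valence 2) → 1 H
Totals → C:5, H:4, F:1, N:1, O:3, S:1.

C5H4FNO3S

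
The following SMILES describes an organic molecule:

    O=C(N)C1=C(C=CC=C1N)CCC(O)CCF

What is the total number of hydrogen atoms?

Walk through each heavy atom and fill implicit hydrogens from standard valence (C 4, N 3, O 2, S 2, halogen 1):
  atom 1: O, bond orders sum to 2 (valence 2) → 0 H
  atom 2: C, bond orders sum to 4 (valence 4) → 0 H
  atom 3: N, bond orders sum to 1 (valence 3) → 2 H
  atom 4: C, bond orders sum to 4 (valence 4) → 0 H
  atom 5: C, bond orders sum to 4 (valence 4) → 0 H
  atom 6: C, bond orders sum to 3 (valence 4) → 1 H
  atom 7: C, bond orders sum to 3 (valence 4) → 1 H
  atom 8: C, bond orders sum to 3 (valence 4) → 1 H
  atom 9: C, bond orders sum to 4 (valence 4) → 0 H
  atom 10: N, bond orders sum to 1 (valence 3) → 2 H
  atom 11: C, bond orders sum to 2 (valence 4) → 2 H
  atom 12: C, bond orders sum to 2 (valence 4) → 2 H
  atom 13: C, bond orders sum to 3 (valence 4) → 1 H
  atom 14: O, bond orders sum to 1 (valence 2) → 1 H
  atom 15: C, bond orders sum to 2 (valence 4) → 2 H
  atom 16: C, bond orders sum to 2 (valence 4) → 2 H
  atom 17: F (halogen, monovalent) → 0 H
Total hydrogens: 17.

17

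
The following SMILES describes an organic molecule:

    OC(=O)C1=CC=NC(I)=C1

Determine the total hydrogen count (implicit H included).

Walk through each heavy atom and fill implicit hydrogens from standard valence (C 4, N 3, O 2, S 2, halogen 1):
  atom 1: O, bond orders sum to 1 (valence 2) → 1 H
  atom 2: C, bond orders sum to 4 (valence 4) → 0 H
  atom 3: O, bond orders sum to 2 (valence 2) → 0 H
  atom 4: C, bond orders sum to 4 (valence 4) → 0 H
  atom 5: C, bond orders sum to 3 (valence 4) → 1 H
  atom 6: C, bond orders sum to 3 (valence 4) → 1 H
  atom 7: N, bond orders sum to 3 (valence 3) → 0 H
  atom 8: C, bond orders sum to 4 (valence 4) → 0 H
  atom 9: I (halogen, monovalent) → 0 H
  atom 10: C, bond orders sum to 3 (valence 4) → 1 H
Total hydrogens: 4.

4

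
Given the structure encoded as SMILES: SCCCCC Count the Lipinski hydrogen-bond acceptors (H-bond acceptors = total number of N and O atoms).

N atoms: 0; O atoms: 0.
Lipinski HBA = 0 + 0 = 0.

0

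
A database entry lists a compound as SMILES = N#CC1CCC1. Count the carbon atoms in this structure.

5

Count every carbon token in the SMILES (each C, including those in ring-closure positions and inside branches).
Carbon count: 5.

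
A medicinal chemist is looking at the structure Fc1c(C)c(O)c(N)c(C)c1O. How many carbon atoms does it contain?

8

Count every carbon token in the SMILES (each C, including those in ring-closure positions and inside branches).
Carbon count: 8.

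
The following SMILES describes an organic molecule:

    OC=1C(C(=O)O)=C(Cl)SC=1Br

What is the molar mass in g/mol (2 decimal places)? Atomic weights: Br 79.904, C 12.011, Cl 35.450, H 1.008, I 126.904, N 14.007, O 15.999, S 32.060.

First, the molecular formula is C5H2BrClO3S (counting implicit H from valence).
  Br: 1 × 79.904 = 79.904
  C: 5 × 12.011 = 60.055
  Cl: 1 × 35.450 = 35.450
  H: 2 × 1.008 = 2.016
  O: 3 × 15.999 = 47.997
  S: 1 × 32.060 = 32.060
Sum: 1×79.904 + 5×12.011 + 1×35.450 + 2×1.008 + 3×15.999 + 1×32.060 = 257.482 → 257.48 g/mol.

257.48 g/mol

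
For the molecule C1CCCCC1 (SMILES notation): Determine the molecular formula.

C6H12

Walk through each heavy atom and fill implicit hydrogens from standard valence (C 4, N 3, O 2, S 2, halogen 1):
  atom 1: C, bond orders sum to 2 (valence 4) → 2 H
  atom 2: C, bond orders sum to 2 (valence 4) → 2 H
  atom 3: C, bond orders sum to 2 (valence 4) → 2 H
  atom 4: C, bond orders sum to 2 (valence 4) → 2 H
  atom 5: C, bond orders sum to 2 (valence 4) → 2 H
  atom 6: C, bond orders sum to 2 (valence 4) → 2 H
Totals → C:6, H:12.
In Hill order: C6H12.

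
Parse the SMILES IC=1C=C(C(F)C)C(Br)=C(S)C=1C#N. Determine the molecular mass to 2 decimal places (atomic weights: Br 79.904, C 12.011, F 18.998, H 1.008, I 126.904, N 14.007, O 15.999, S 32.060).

386.02 g/mol

First, the molecular formula is C9H6BrFINS (counting implicit H from valence).
  Br: 1 × 79.904 = 79.904
  C: 9 × 12.011 = 108.099
  F: 1 × 18.998 = 18.998
  H: 6 × 1.008 = 6.048
  I: 1 × 126.904 = 126.904
  N: 1 × 14.007 = 14.007
  S: 1 × 32.060 = 32.060
Sum: 1×79.904 + 9×12.011 + 1×18.998 + 6×1.008 + 1×126.904 + 1×14.007 + 1×32.060 = 386.020 → 386.02 g/mol.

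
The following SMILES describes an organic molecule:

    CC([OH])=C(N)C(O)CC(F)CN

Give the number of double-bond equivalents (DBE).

Degree of unsaturation = (number of rings) + (number of π bonds).
Ring closures in the SMILES: 0.
π bonds: 1 double bond (each 1 DoU) → 1 DoU from unsaturation.
Total DoU = 0 + 1 = 1.

1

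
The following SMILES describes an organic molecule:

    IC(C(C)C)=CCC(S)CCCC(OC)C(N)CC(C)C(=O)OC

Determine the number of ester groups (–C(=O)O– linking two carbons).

The ester motif appears at heavy-atom position 21 in the SMILES.
Other groups present: 1 alkene, 1 ether, 1 primary amine, 1 thiol.
Ester count: 1.

1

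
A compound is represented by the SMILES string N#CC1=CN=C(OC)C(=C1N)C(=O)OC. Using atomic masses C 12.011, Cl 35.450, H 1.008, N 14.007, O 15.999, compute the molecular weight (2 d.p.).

First, the molecular formula is C9H9N3O3 (counting implicit H from valence).
  C: 9 × 12.011 = 108.099
  H: 9 × 1.008 = 9.072
  N: 3 × 14.007 = 42.021
  O: 3 × 15.999 = 47.997
Sum: 9×12.011 + 9×1.008 + 3×14.007 + 3×15.999 = 207.189 → 207.19 g/mol.

207.19 g/mol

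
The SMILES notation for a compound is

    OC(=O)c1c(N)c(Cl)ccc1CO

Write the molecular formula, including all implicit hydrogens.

Walk through each heavy atom and fill implicit hydrogens from standard valence (C 4, N 3, O 2, S 2, halogen 1); for lowercase aromatic atoms, an aromatic c carries 1 H when it has two neighbours and 0 H with three, and aromatic n carries 0 H:
  atom 1: O, bond orders sum to 1 (valence 2) → 1 H
  atom 2: C, bond orders sum to 4 (valence 4) → 0 H
  atom 3: O, bond orders sum to 2 (valence 2) → 0 H
  atom 4: aromatic c, 3 neighbours → 0 H
  atom 5: aromatic c, 3 neighbours → 0 H
  atom 6: N, bond orders sum to 1 (valence 3) → 2 H
  atom 7: aromatic c, 3 neighbours → 0 H
  atom 8: Cl (halogen, monovalent) → 0 H
  atom 9: aromatic c, 2 neighbours → 1 H
  atom 10: aromatic c, 2 neighbours → 1 H
  atom 11: aromatic c, 3 neighbours → 0 H
  atom 12: C, bond orders sum to 2 (valence 4) → 2 H
  atom 13: O, bond orders sum to 1 (valence 2) → 1 H
Totals → C:8, H:8, Cl:1, N:1, O:3.
In Hill order: C8H8ClNO3.

C8H8ClNO3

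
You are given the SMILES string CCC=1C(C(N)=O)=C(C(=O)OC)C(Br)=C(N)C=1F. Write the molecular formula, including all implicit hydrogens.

Walk through each heavy atom and fill implicit hydrogens from standard valence (C 4, N 3, O 2, S 2, halogen 1):
  atom 1: C, bond orders sum to 1 (valence 4) → 3 H
  atom 2: C, bond orders sum to 2 (valence 4) → 2 H
  atom 3: C, bond orders sum to 4 (valence 4) → 0 H
  atom 4: C, bond orders sum to 4 (valence 4) → 0 H
  atom 5: C, bond orders sum to 4 (valence 4) → 0 H
  atom 6: N, bond orders sum to 1 (valence 3) → 2 H
  atom 7: O, bond orders sum to 2 (valence 2) → 0 H
  atom 8: C, bond orders sum to 4 (valence 4) → 0 H
  atom 9: C, bond orders sum to 4 (valence 4) → 0 H
  atom 10: O, bond orders sum to 2 (valence 2) → 0 H
  atom 11: O, bond orders sum to 2 (valence 2) → 0 H
  atom 12: C, bond orders sum to 1 (valence 4) → 3 H
  atom 13: C, bond orders sum to 4 (valence 4) → 0 H
  atom 14: Br (halogen, monovalent) → 0 H
  atom 15: C, bond orders sum to 4 (valence 4) → 0 H
  atom 16: N, bond orders sum to 1 (valence 3) → 2 H
  atom 17: C, bond orders sum to 4 (valence 4) → 0 H
  atom 18: F (halogen, monovalent) → 0 H
Totals → C:11, H:12, Br:1, F:1, N:2, O:3.

C11H12BrFN2O3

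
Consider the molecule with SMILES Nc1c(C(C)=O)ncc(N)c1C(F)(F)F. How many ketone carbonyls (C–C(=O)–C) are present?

The ketone motif appears at heavy-atom position 4 in the SMILES.
Other groups present: 2 primary amine.
Ketone count: 1.

1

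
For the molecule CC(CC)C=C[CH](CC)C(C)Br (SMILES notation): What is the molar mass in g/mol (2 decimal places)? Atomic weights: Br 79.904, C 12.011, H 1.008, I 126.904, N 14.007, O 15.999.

First, the molecular formula is C11H21Br (counting implicit H from valence).
  Br: 1 × 79.904 = 79.904
  C: 11 × 12.011 = 132.121
  H: 21 × 1.008 = 21.168
Sum: 1×79.904 + 11×12.011 + 21×1.008 = 233.193 → 233.19 g/mol.

233.19 g/mol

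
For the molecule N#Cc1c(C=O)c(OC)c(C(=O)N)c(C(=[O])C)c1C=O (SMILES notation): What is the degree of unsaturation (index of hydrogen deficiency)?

Molecular formula: C13H10N2O5.
DoU = (2C + 2 + N − H − X) / 2, where X is the halogen count and O/S are ignored.
    = (2·13 + 2 + 2 − 10 − 0) / 2 = 20 / 2 = 10.

10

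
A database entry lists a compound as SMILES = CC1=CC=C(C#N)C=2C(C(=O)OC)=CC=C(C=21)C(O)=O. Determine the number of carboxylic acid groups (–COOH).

1

The carboxylic acid motif appears at heavy-atom position 18 in the SMILES.
Other groups present: 1 ester, 1 nitrile.
Carboxylic acid count: 1.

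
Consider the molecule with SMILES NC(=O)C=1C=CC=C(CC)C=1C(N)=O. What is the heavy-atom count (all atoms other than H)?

14

Every atom symbol written in the SMILES (organic subset) is one heavy atom; implicit H are not written.
Heavy atoms by element → C:10, N:2, O:2.
Total: 14.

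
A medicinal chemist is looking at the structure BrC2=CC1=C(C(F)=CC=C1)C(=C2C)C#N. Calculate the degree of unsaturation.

9

Degree of unsaturation = (number of rings) + (number of π bonds).
Ring closures in the SMILES: 2.
π bonds: 5 double bonds (each 1 DoU), 1 triple bond (each 2 DoU) → 7 DoU from unsaturation.
Total DoU = 2 + 7 = 9.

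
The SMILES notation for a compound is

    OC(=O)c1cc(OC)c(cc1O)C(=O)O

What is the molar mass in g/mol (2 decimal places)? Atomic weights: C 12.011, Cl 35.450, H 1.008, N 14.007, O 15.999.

First, the molecular formula is C9H8O6 (counting implicit H from valence).
  C: 9 × 12.011 = 108.099
  H: 8 × 1.008 = 8.064
  O: 6 × 15.999 = 95.994
Sum: 9×12.011 + 8×1.008 + 6×15.999 = 212.157 → 212.16 g/mol.

212.16 g/mol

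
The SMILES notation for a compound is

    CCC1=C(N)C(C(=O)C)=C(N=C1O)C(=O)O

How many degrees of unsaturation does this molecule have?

Molecular formula: C10H12N2O4.
DoU = (2C + 2 + N − H − X) / 2, where X is the halogen count and O/S are ignored.
    = (2·10 + 2 + 2 − 12 − 0) / 2 = 12 / 2 = 6.

6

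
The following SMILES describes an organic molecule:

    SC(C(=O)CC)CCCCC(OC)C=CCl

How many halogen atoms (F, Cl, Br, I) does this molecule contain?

Halogen atoms appear at heavy-atom position 16 (1×Cl).
Other groups present: 1 alkene, 1 ether, 1 ketone, 1 thiol.
Halogen count: 1.

1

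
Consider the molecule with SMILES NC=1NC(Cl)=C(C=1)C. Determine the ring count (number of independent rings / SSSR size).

In SMILES, each pair of matching ring-closure digits denotes one ring-closing bond; the number of such bonds equals the number of independent rings.
Ring-closure bonds here: 1.

1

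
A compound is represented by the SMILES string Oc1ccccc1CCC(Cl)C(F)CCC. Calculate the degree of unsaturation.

4

Molecular formula: C13H18ClFO.
DoU = (2C + 2 + N − H − X) / 2, where X is the halogen count and O/S are ignored.
    = (2·13 + 2 + 0 − 18 − 2) / 2 = 8 / 2 = 4.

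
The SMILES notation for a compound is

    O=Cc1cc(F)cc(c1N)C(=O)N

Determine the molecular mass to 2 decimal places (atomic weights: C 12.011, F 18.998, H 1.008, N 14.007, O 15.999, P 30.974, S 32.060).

182.15 g/mol

First, the molecular formula is C8H7FN2O2 (counting implicit H from valence).
  C: 8 × 12.011 = 96.088
  F: 1 × 18.998 = 18.998
  H: 7 × 1.008 = 7.056
  N: 2 × 14.007 = 28.014
  O: 2 × 15.999 = 31.998
Sum: 8×12.011 + 1×18.998 + 7×1.008 + 2×14.007 + 2×15.999 = 182.154 → 182.15 g/mol.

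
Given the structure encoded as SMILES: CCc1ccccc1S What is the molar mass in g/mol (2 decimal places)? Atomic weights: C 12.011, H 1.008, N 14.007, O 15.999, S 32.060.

138.23 g/mol

First, the molecular formula is C8H10S (counting implicit H from valence).
  C: 8 × 12.011 = 96.088
  H: 10 × 1.008 = 10.080
  S: 1 × 32.060 = 32.060
Sum: 8×12.011 + 10×1.008 + 1×32.060 = 138.228 → 138.23 g/mol.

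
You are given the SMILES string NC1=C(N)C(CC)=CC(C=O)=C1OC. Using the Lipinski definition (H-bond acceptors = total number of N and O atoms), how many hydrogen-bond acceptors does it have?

4

N atoms: 2; O atoms: 2.
Lipinski HBA = 2 + 2 = 4.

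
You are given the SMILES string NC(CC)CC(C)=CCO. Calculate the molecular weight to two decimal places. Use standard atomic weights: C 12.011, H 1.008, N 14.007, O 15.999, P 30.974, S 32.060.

First, the molecular formula is C8H17NO (counting implicit H from valence).
  C: 8 × 12.011 = 96.088
  H: 17 × 1.008 = 17.136
  N: 1 × 14.007 = 14.007
  O: 1 × 15.999 = 15.999
Sum: 8×12.011 + 17×1.008 + 1×14.007 + 1×15.999 = 143.230 → 143.23 g/mol.

143.23 g/mol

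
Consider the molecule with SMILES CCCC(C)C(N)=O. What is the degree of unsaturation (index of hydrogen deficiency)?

Molecular formula: C6H13NO.
DoU = (2C + 2 + N − H − X) / 2, where X is the halogen count and O/S are ignored.
    = (2·6 + 2 + 1 − 13 − 0) / 2 = 2 / 2 = 1.

1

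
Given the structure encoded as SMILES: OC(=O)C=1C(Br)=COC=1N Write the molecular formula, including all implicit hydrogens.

C5H4BrNO3

Walk through each heavy atom and fill implicit hydrogens from standard valence (C 4, N 3, O 2, S 2, halogen 1):
  atom 1: O, bond orders sum to 1 (valence 2) → 1 H
  atom 2: C, bond orders sum to 4 (valence 4) → 0 H
  atom 3: O, bond orders sum to 2 (valence 2) → 0 H
  atom 4: C, bond orders sum to 4 (valence 4) → 0 H
  atom 5: C, bond orders sum to 4 (valence 4) → 0 H
  atom 6: Br (halogen, monovalent) → 0 H
  atom 7: C, bond orders sum to 3 (valence 4) → 1 H
  atom 8: O, bond orders sum to 2 (valence 2) → 0 H
  atom 9: C, bond orders sum to 4 (valence 4) → 0 H
  atom 10: N, bond orders sum to 1 (valence 3) → 2 H
Totals → C:5, H:4, Br:1, N:1, O:3.
In Hill order: C5H4BrNO3.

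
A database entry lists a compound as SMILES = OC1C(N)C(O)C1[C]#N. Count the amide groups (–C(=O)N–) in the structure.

0

Scan the SMILES for the amide motif — none present.
Groups that are present: 2 hydroxyl, 1 nitrile, 1 primary amine.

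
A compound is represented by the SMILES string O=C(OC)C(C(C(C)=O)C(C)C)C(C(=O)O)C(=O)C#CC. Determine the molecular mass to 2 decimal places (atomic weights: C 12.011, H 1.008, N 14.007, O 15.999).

First, the molecular formula is C15H20O6 (counting implicit H from valence).
  C: 15 × 12.011 = 180.165
  H: 20 × 1.008 = 20.160
  O: 6 × 15.999 = 95.994
Sum: 15×12.011 + 20×1.008 + 6×15.999 = 296.319 → 296.32 g/mol.

296.32 g/mol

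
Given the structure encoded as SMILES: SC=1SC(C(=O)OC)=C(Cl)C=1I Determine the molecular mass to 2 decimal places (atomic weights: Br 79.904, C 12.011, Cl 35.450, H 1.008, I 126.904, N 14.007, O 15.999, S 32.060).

First, the molecular formula is C6H4ClIO2S2 (counting implicit H from valence).
  C: 6 × 12.011 = 72.066
  Cl: 1 × 35.450 = 35.450
  H: 4 × 1.008 = 4.032
  I: 1 × 126.904 = 126.904
  O: 2 × 15.999 = 31.998
  S: 2 × 32.060 = 64.120
Sum: 6×12.011 + 1×35.450 + 4×1.008 + 1×126.904 + 2×15.999 + 2×32.060 = 334.570 → 334.57 g/mol.

334.57 g/mol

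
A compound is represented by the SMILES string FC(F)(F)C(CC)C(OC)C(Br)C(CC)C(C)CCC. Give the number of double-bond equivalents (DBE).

Degree of unsaturation = (number of rings) + (number of π bonds).
Ring closures in the SMILES: 0.
π bonds: none → 0 DoU from unsaturation.
Total DoU = 0 + 0 = 0.

0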